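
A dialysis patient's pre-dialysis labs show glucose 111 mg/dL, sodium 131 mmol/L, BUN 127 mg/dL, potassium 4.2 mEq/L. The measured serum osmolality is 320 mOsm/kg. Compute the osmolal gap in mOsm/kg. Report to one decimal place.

6.5 mOsm/kg

Calculated osmolality = 2·Na + glucose/18 + BUN/2.8
= 2·131 + 111/18 + 127/2.8
= 262 + 6.17 + 45.36
= 313.53 mOsm/kg ≈ 313.5 mOsm/kg
Osmolar gap = measured − calculated = 320 − 313.5 = 6.5 mOsm/kg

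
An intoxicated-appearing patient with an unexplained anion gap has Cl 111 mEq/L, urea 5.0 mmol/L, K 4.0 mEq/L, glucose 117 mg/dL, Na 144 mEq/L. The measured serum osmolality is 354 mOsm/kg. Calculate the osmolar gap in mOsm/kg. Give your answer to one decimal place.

Calculated osmolality = 2·Na + glucose/18 + urea
= 2·144 + 117/18 + 5
= 288 + 6.50 + 5
= 299.5 mOsm/kg ≈ 299.5 mOsm/kg
Osmolar gap = measured − calculated = 354 − 299.5 = 54.5 mOsm/kg

54.5 mOsm/kg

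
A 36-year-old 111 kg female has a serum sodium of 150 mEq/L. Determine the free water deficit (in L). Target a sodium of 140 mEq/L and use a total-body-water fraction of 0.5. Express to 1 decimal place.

4.0 L

TBW = 0.5 · 111 = 55.5 L
Free water deficit = TBW · (Na/140 − 1)
= 55.5 · (150/140 − 1)
= 55.5 · 0.0714
= 3.96 L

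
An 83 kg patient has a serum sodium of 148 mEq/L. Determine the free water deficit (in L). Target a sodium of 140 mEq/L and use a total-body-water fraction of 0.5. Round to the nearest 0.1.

2.4 L

TBW = 0.5 · 83 = 41.5 L
Free water deficit = TBW · (Na/140 − 1)
= 41.5 · (148/140 − 1)
= 41.5 · 0.0571
= 2.37 L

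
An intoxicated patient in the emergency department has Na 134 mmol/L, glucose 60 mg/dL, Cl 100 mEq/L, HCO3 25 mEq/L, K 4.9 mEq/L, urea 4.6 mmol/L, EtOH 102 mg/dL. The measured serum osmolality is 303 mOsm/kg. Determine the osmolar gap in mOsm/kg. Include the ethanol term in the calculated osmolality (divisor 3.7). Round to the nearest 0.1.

Calculated osmolality = 2·Na + glucose/18 + urea + ethanol/3.7
= 2·134 + 60/18 + 4.6 + 102/3.7
= 268 + 3.33 + 4.60 + 27.57
= 303.5 mOsm/kg ≈ 303.5 mOsm/kg
Osmolar gap = measured − calculated = 303 − 303.5 = -0.5 mOsm/kg

-0.5 mOsm/kg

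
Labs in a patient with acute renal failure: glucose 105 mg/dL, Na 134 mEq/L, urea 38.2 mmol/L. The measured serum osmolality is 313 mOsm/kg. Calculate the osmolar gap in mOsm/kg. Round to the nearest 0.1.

Calculated osmolality = 2·Na + glucose/18 + urea
= 2·134 + 105/18 + 38.2
= 268 + 5.83 + 38.20
= 312.03 mOsm/kg ≈ 312.0 mOsm/kg
Osmolar gap = measured − calculated = 313 − 312.0 = 1.0 mOsm/kg

1.0 mOsm/kg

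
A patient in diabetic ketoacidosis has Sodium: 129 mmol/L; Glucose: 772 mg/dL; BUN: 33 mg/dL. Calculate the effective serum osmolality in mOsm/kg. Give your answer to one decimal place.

300.9 mOsm/kg

Effective osmolality excludes urea (freely permeant across cell membranes):
2·Na + glucose/18
= 2·129 + 772/18
= 258 + 42.89
= 300.89 mOsm/kg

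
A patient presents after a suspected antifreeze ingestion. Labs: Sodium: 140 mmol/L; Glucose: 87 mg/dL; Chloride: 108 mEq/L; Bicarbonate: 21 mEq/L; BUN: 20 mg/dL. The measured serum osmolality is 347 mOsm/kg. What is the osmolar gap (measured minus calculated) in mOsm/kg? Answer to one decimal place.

55.0 mOsm/kg

Calculated osmolality = 2·Na + glucose/18 + BUN/2.8
= 2·140 + 87/18 + 20/2.8
= 280 + 4.83 + 7.14
= 291.97 mOsm/kg ≈ 292.0 mOsm/kg
Osmolar gap = measured − calculated = 347 − 292.0 = 55.0 mOsm/kg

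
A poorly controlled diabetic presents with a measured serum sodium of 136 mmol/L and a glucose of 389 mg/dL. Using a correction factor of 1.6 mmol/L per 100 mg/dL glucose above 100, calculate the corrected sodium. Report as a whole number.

Corrected Na = measured Na + 1.6 · (glucose − 100)/100
= 136 + 1.6 · (389 − 100)/100
= 136 + 4.6
= 140.6 mmol/L

141 mmol/L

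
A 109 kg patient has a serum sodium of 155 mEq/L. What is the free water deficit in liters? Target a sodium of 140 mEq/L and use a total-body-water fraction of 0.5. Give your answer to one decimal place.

5.8 L

TBW = 0.5 · 109 = 54.5 L
Free water deficit = TBW · (Na/140 − 1)
= 54.5 · (155/140 − 1)
= 54.5 · 0.1071
= 5.84 L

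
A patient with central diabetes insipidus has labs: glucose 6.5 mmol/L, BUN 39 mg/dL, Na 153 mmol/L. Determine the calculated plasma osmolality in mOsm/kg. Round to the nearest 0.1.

326.4 mOsm/kg

Calculated osmolality = 2·Na + glucose + BUN/2.8
= 2·153 + 6.5 + 39/2.8
= 306 + 6.50 + 13.93
= 326.43 mOsm/kg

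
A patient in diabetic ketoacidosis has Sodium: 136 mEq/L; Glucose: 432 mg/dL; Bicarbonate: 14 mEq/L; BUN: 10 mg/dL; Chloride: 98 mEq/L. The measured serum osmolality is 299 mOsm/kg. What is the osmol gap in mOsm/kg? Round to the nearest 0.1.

Calculated osmolality = 2·Na + glucose/18 + BUN/2.8
= 2·136 + 432/18 + 10/2.8
= 272 + 24 + 3.57
= 299.57 mOsm/kg ≈ 299.6 mOsm/kg
Osmolar gap = measured − calculated = 299 − 299.6 = -0.6 mOsm/kg

-0.6 mOsm/kg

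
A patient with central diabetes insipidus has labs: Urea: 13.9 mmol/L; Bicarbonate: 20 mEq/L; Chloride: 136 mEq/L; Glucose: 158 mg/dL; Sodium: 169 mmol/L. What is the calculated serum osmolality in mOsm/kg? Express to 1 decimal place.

360.7 mOsm/kg

Calculated osmolality = 2·Na + glucose/18 + urea
= 2·169 + 158/18 + 13.9
= 338 + 8.78 + 13.90
= 360.68 mOsm/kg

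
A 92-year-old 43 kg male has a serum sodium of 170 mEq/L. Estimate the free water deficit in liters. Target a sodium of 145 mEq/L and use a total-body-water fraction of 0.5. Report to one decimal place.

TBW = 0.5 · 43 = 21.5 L
Free water deficit = TBW · (Na/145 − 1)
= 21.5 · (170/145 − 1)
= 21.5 · 0.1724
= 3.71 L

3.7 L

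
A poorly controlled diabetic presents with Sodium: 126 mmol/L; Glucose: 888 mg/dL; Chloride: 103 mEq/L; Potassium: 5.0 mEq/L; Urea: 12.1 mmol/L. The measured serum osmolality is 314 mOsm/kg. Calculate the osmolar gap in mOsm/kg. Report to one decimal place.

0.6 mOsm/kg

Calculated osmolality = 2·Na + glucose/18 + urea
= 2·126 + 888/18 + 12.1
= 252 + 49.33 + 12.10
= 313.43 mOsm/kg ≈ 313.4 mOsm/kg
Osmolar gap = measured − calculated = 314 − 313.4 = 0.6 mOsm/kg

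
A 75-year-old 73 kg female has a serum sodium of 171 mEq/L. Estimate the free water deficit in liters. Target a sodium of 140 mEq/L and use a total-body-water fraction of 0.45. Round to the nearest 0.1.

7.3 L

TBW = 0.45 · 73 = 32.85 L
Free water deficit = TBW · (Na/140 − 1)
= 32.85 · (171/140 − 1)
= 32.85 · 0.2214
= 7.27 L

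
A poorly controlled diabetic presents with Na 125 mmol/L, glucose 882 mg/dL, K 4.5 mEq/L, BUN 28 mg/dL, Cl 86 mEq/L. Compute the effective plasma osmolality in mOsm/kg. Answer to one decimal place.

299.0 mOsm/kg

Effective osmolality excludes urea (freely permeant across cell membranes):
2·Na + glucose/18
= 2·125 + 882/18
= 250 + 49
= 299 mOsm/kg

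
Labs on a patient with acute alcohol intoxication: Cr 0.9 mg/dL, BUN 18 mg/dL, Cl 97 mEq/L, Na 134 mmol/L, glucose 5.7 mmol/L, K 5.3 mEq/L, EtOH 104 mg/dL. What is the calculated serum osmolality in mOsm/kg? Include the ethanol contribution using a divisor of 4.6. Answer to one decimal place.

302.7 mOsm/kg

Calculated osmolality = 2·Na + glucose + BUN/2.8 + ethanol/4.6
= 2·134 + 5.7 + 18/2.8 + 104/4.6
= 268 + 5.70 + 6.43 + 22.61
= 302.74 mOsm/kg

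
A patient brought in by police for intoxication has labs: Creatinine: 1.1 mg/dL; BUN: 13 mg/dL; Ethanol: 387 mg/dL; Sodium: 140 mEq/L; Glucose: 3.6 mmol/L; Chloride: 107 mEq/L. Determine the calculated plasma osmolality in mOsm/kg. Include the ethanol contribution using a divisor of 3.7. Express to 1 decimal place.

392.8 mOsm/kg

Calculated osmolality = 2·Na + glucose + BUN/2.8 + ethanol/3.7
= 2·140 + 3.6 + 13/2.8 + 387/3.7
= 280 + 3.60 + 4.64 + 104.59
= 392.83 mOsm/kg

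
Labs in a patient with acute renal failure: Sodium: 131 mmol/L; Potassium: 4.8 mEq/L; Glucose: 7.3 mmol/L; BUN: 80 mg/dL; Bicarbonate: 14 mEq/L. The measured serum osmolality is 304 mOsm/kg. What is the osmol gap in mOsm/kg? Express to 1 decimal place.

6.1 mOsm/kg

Calculated osmolality = 2·Na + glucose + BUN/2.8
= 2·131 + 7.3 + 80/2.8
= 262 + 7.30 + 28.57
= 297.87 mOsm/kg ≈ 297.9 mOsm/kg
Osmolar gap = measured − calculated = 304 − 297.9 = 6.1 mOsm/kg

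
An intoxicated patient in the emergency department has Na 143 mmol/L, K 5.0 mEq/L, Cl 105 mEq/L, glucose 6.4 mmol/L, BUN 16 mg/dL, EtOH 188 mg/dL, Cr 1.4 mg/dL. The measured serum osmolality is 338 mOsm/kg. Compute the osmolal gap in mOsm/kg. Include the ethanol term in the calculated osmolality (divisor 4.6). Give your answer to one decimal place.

-1.0 mOsm/kg

Calculated osmolality = 2·Na + glucose + BUN/2.8 + ethanol/4.6
= 2·143 + 6.4 + 16/2.8 + 188/4.6
= 286 + 6.40 + 5.71 + 40.87
= 338.98 mOsm/kg ≈ 339.0 mOsm/kg
Osmolar gap = measured − calculated = 338 − 339.0 = -1.0 mOsm/kg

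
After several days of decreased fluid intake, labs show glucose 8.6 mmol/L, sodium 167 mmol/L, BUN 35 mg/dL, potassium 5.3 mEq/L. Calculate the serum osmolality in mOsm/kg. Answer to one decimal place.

355.1 mOsm/kg

Calculated osmolality = 2·Na + glucose + BUN/2.8
= 2·167 + 8.6 + 35/2.8
= 334 + 8.60 + 12.50
= 355.1 mOsm/kg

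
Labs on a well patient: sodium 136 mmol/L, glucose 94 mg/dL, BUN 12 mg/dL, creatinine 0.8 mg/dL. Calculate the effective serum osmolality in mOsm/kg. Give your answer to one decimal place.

Effective osmolality excludes urea (freely permeant across cell membranes):
2·Na + glucose/18
= 2·136 + 94/18
= 272 + 5.22
= 277.22 mOsm/kg

277.2 mOsm/kg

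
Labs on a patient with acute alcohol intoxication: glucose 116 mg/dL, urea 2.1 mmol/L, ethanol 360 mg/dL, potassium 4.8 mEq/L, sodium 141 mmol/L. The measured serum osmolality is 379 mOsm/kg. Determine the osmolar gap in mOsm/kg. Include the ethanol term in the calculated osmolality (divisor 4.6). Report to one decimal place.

10.2 mOsm/kg

Calculated osmolality = 2·Na + glucose/18 + urea + ethanol/4.6
= 2·141 + 116/18 + 2.1 + 360/4.6
= 282 + 6.44 + 2.10 + 78.26
= 368.8 mOsm/kg ≈ 368.8 mOsm/kg
Osmolar gap = measured − calculated = 379 − 368.8 = 10.2 mOsm/kg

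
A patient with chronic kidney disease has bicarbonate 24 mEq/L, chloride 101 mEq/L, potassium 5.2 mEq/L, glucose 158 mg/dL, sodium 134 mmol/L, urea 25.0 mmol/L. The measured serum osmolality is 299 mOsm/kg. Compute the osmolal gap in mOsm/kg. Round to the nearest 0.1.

-2.8 mOsm/kg

Calculated osmolality = 2·Na + glucose/18 + urea
= 2·134 + 158/18 + 25
= 268 + 8.78 + 25
= 301.78 mOsm/kg ≈ 301.8 mOsm/kg
Osmolar gap = measured − calculated = 299 − 301.8 = -2.8 mOsm/kg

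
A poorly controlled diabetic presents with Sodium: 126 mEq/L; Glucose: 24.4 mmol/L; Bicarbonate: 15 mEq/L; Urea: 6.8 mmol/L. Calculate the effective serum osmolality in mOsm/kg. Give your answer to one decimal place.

276.4 mOsm/kg

Effective osmolality excludes urea (freely permeant across cell membranes):
2·Na + glucose
= 2·126 + 24.4
= 252 + 24.4
= 276.4 mOsm/kg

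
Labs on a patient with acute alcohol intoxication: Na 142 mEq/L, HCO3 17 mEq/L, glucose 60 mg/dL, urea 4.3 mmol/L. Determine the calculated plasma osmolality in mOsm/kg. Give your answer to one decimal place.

291.6 mOsm/kg

Calculated osmolality = 2·Na + glucose/18 + urea
= 2·142 + 60/18 + 4.3
= 284 + 3.33 + 4.30
= 291.63 mOsm/kg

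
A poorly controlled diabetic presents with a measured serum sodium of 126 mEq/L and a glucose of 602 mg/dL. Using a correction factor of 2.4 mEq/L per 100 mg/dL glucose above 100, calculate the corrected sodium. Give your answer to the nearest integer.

Corrected Na = measured Na + 2.4 · (glucose − 100)/100
= 126 + 2.4 · (602 − 100)/100
= 126 + 12
= 138 mEq/L

138 mEq/L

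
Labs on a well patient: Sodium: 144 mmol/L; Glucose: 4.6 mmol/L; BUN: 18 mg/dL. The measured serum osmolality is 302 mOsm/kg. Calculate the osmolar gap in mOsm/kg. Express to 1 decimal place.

Calculated osmolality = 2·Na + glucose + BUN/2.8
= 2·144 + 4.6 + 18/2.8
= 288 + 4.60 + 6.43
= 299.03 mOsm/kg ≈ 299.0 mOsm/kg
Osmolar gap = measured − calculated = 302 − 299.0 = 3.0 mOsm/kg

3.0 mOsm/kg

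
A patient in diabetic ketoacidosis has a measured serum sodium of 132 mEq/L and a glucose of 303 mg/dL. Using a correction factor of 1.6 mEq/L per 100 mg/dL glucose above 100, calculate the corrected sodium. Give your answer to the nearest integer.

135 mEq/L

Corrected Na = measured Na + 1.6 · (glucose − 100)/100
= 132 + 1.6 · (303 − 100)/100
= 132 + 3.2
= 135.2 mEq/L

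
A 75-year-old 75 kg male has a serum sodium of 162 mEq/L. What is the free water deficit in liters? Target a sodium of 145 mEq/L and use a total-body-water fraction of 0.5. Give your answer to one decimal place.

TBW = 0.5 · 75 = 37.5 L
Free water deficit = TBW · (Na/145 − 1)
= 37.5 · (162/145 − 1)
= 37.5 · 0.1172
= 4.39 L

4.4 L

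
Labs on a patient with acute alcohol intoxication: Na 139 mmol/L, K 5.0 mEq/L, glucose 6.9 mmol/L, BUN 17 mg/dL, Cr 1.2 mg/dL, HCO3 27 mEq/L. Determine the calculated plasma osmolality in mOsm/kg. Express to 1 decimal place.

291.0 mOsm/kg

Calculated osmolality = 2·Na + glucose + BUN/2.8
= 2·139 + 6.9 + 17/2.8
= 278 + 6.90 + 6.07
= 290.97 mOsm/kg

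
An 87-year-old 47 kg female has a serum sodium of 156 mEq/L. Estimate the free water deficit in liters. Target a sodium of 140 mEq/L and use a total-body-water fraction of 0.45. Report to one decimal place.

2.4 L

TBW = 0.45 · 47 = 21.15 L
Free water deficit = TBW · (Na/140 − 1)
= 21.15 · (156/140 − 1)
= 21.15 · 0.1143
= 2.42 L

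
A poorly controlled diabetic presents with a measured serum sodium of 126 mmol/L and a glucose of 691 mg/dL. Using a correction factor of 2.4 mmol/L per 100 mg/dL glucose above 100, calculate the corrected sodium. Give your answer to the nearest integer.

140 mmol/L

Corrected Na = measured Na + 2.4 · (glucose − 100)/100
= 126 + 2.4 · (691 − 100)/100
= 126 + 14.2
= 140.2 mmol/L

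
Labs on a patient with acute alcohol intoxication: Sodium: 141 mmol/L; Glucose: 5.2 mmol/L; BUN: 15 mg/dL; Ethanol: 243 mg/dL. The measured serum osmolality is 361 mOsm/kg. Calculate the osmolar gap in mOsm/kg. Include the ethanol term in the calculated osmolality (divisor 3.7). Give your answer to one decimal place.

Calculated osmolality = 2·Na + glucose + BUN/2.8 + ethanol/3.7
= 2·141 + 5.2 + 15/2.8 + 243/3.7
= 282 + 5.20 + 5.36 + 65.68
= 358.24 mOsm/kg ≈ 358.2 mOsm/kg
Osmolar gap = measured − calculated = 361 − 358.2 = 2.8 mOsm/kg

2.8 mOsm/kg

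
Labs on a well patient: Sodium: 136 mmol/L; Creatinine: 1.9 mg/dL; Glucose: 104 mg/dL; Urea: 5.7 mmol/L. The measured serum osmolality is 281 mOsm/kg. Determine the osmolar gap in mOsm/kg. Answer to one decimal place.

Calculated osmolality = 2·Na + glucose/18 + urea
= 2·136 + 104/18 + 5.7
= 272 + 5.78 + 5.70
= 283.48 mOsm/kg ≈ 283.5 mOsm/kg
Osmolar gap = measured − calculated = 281 − 283.5 = -2.5 mOsm/kg

-2.5 mOsm/kg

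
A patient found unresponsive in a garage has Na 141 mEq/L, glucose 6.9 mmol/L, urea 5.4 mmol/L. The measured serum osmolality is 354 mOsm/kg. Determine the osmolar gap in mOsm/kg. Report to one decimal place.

Calculated osmolality = 2·Na + glucose + urea
= 2·141 + 6.9 + 5.4
= 282 + 6.90 + 5.40
= 294.3 mOsm/kg ≈ 294.3 mOsm/kg
Osmolar gap = measured − calculated = 354 − 294.3 = 59.7 mOsm/kg

59.7 mOsm/kg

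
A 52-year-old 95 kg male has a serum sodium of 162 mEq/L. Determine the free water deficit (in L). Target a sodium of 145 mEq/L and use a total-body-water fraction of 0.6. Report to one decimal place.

6.7 L

TBW = 0.6 · 95 = 57 L
Free water deficit = TBW · (Na/145 − 1)
= 57 · (162/145 − 1)
= 57 · 0.1172
= 6.68 L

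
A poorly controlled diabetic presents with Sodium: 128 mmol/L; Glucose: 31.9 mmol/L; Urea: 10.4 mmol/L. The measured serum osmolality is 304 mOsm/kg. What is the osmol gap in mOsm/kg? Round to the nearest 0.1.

Calculated osmolality = 2·Na + glucose + urea
= 2·128 + 31.9 + 10.4
= 256 + 31.90 + 10.40
= 298.3 mOsm/kg ≈ 298.3 mOsm/kg
Osmolar gap = measured − calculated = 304 − 298.3 = 5.7 mOsm/kg

5.7 mOsm/kg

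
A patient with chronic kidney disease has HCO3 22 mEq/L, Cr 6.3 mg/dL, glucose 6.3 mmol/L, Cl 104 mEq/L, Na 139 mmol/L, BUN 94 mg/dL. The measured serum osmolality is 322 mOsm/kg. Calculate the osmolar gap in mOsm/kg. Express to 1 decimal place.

4.1 mOsm/kg

Calculated osmolality = 2·Na + glucose + BUN/2.8
= 2·139 + 6.3 + 94/2.8
= 278 + 6.30 + 33.57
= 317.87 mOsm/kg ≈ 317.9 mOsm/kg
Osmolar gap = measured − calculated = 322 − 317.9 = 4.1 mOsm/kg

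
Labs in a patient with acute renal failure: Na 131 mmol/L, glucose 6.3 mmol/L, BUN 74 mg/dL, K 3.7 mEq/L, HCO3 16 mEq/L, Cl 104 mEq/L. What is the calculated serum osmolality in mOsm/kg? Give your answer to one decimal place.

294.7 mOsm/kg

Calculated osmolality = 2·Na + glucose + BUN/2.8
= 2·131 + 6.3 + 74/2.8
= 262 + 6.30 + 26.43
= 294.73 mOsm/kg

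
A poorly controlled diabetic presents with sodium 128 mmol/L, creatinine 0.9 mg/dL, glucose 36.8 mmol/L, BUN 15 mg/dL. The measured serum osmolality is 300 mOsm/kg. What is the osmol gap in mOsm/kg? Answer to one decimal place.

1.8 mOsm/kg

Calculated osmolality = 2·Na + glucose + BUN/2.8
= 2·128 + 36.8 + 15/2.8
= 256 + 36.80 + 5.36
= 298.16 mOsm/kg ≈ 298.2 mOsm/kg
Osmolar gap = measured − calculated = 300 − 298.2 = 1.8 mOsm/kg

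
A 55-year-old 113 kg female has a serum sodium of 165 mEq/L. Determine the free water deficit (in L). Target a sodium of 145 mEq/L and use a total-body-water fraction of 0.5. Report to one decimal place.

7.8 L

TBW = 0.5 · 113 = 56.5 L
Free water deficit = TBW · (Na/145 − 1)
= 56.5 · (165/145 − 1)
= 56.5 · 0.1379
= 7.79 L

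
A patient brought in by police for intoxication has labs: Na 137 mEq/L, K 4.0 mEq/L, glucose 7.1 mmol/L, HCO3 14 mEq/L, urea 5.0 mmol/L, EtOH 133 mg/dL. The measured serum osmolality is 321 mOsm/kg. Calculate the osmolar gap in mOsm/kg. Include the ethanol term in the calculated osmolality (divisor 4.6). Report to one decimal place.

6.0 mOsm/kg

Calculated osmolality = 2·Na + glucose + urea + ethanol/4.6
= 2·137 + 7.1 + 5 + 133/4.6
= 274 + 7.10 + 5 + 28.91
= 315.01 mOsm/kg ≈ 315.0 mOsm/kg
Osmolar gap = measured − calculated = 321 − 315.0 = 6.0 mOsm/kg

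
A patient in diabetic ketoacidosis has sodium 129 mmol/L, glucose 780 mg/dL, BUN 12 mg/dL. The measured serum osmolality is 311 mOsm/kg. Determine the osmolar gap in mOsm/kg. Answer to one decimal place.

5.4 mOsm/kg

Calculated osmolality = 2·Na + glucose/18 + BUN/2.8
= 2·129 + 780/18 + 12/2.8
= 258 + 43.33 + 4.29
= 305.62 mOsm/kg ≈ 305.6 mOsm/kg
Osmolar gap = measured − calculated = 311 − 305.6 = 5.4 mOsm/kg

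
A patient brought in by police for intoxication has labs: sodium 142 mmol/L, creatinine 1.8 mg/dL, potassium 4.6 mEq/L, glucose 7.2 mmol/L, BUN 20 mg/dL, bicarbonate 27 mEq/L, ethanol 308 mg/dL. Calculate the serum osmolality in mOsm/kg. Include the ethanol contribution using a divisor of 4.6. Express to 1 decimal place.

Calculated osmolality = 2·Na + glucose + BUN/2.8 + ethanol/4.6
= 2·142 + 7.2 + 20/2.8 + 308/4.6
= 284 + 7.20 + 7.14 + 66.96
= 365.3 mOsm/kg

365.3 mOsm/kg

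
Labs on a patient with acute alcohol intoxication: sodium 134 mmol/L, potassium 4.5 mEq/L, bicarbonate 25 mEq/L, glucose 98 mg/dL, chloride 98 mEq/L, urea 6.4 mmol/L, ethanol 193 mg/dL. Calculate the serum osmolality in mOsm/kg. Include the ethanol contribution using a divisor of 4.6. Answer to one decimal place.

321.8 mOsm/kg

Calculated osmolality = 2·Na + glucose/18 + urea + ethanol/4.6
= 2·134 + 98/18 + 6.4 + 193/4.6
= 268 + 5.44 + 6.40 + 41.96
= 321.8 mOsm/kg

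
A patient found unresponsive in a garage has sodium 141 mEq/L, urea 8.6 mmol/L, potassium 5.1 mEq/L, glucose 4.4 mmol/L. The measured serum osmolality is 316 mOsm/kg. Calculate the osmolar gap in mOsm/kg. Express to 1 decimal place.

Calculated osmolality = 2·Na + glucose + urea
= 2·141 + 4.4 + 8.6
= 282 + 4.40 + 8.60
= 295 mOsm/kg ≈ 295.0 mOsm/kg
Osmolar gap = measured − calculated = 316 − 295.0 = 21.0 mOsm/kg

21.0 mOsm/kg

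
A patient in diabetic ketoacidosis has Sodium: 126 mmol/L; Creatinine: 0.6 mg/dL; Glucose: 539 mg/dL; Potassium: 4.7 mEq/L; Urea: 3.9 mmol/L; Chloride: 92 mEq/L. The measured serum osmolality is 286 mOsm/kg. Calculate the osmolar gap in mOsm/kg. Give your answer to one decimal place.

Calculated osmolality = 2·Na + glucose/18 + urea
= 2·126 + 539/18 + 3.9
= 252 + 29.94 + 3.90
= 285.84 mOsm/kg ≈ 285.8 mOsm/kg
Osmolar gap = measured − calculated = 286 − 285.8 = 0.2 mOsm/kg

0.2 mOsm/kg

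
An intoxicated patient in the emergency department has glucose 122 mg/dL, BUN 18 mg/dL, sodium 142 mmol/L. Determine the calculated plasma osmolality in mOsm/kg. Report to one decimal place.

297.2 mOsm/kg

Calculated osmolality = 2·Na + glucose/18 + BUN/2.8
= 2·142 + 122/18 + 18/2.8
= 284 + 6.78 + 6.43
= 297.21 mOsm/kg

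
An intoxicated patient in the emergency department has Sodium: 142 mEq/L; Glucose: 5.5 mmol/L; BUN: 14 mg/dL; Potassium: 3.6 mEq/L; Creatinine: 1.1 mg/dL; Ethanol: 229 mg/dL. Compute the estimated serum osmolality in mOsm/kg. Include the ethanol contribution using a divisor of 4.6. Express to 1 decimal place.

Calculated osmolality = 2·Na + glucose + BUN/2.8 + ethanol/4.6
= 2·142 + 5.5 + 14/2.8 + 229/4.6
= 284 + 5.50 + 5 + 49.78
= 344.28 mOsm/kg

344.3 mOsm/kg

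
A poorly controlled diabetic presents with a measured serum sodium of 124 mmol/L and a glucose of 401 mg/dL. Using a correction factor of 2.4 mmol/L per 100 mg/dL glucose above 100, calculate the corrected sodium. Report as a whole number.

131 mmol/L

Corrected Na = measured Na + 2.4 · (glucose − 100)/100
= 124 + 2.4 · (401 − 100)/100
= 124 + 7.2
= 131.2 mmol/L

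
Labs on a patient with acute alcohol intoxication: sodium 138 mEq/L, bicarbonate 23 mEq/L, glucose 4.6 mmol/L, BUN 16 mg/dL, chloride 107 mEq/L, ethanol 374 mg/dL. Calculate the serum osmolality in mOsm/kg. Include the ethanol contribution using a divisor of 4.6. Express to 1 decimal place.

Calculated osmolality = 2·Na + glucose + BUN/2.8 + ethanol/4.6
= 2·138 + 4.6 + 16/2.8 + 374/4.6
= 276 + 4.60 + 5.71 + 81.30
= 367.61 mOsm/kg

367.6 mOsm/kg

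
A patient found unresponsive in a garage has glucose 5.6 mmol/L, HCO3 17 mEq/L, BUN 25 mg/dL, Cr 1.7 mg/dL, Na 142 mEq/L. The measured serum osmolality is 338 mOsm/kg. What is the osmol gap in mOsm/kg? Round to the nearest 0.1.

39.5 mOsm/kg

Calculated osmolality = 2·Na + glucose + BUN/2.8
= 2·142 + 5.6 + 25/2.8
= 284 + 5.60 + 8.93
= 298.53 mOsm/kg ≈ 298.5 mOsm/kg
Osmolar gap = measured − calculated = 338 − 298.5 = 39.5 mOsm/kg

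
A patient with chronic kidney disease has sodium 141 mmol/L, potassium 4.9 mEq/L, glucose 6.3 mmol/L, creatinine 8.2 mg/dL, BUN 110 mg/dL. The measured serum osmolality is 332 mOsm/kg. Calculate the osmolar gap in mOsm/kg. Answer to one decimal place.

Calculated osmolality = 2·Na + glucose + BUN/2.8
= 2·141 + 6.3 + 110/2.8
= 282 + 6.30 + 39.29
= 327.59 mOsm/kg ≈ 327.6 mOsm/kg
Osmolar gap = measured − calculated = 332 − 327.6 = 4.4 mOsm/kg

4.4 mOsm/kg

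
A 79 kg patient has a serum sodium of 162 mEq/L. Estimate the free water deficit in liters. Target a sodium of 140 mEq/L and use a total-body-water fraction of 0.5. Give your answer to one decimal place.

TBW = 0.5 · 79 = 39.5 L
Free water deficit = TBW · (Na/140 − 1)
= 39.5 · (162/140 − 1)
= 39.5 · 0.1571
= 6.21 L

6.2 L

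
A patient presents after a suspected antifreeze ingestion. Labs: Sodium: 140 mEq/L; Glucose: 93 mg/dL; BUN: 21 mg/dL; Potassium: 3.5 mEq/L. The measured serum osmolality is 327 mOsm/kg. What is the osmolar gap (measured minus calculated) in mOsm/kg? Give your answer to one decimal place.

Calculated osmolality = 2·Na + glucose/18 + BUN/2.8
= 2·140 + 93/18 + 21/2.8
= 280 + 5.17 + 7.50
= 292.67 mOsm/kg ≈ 292.7 mOsm/kg
Osmolar gap = measured − calculated = 327 − 292.7 = 34.3 mOsm/kg

34.3 mOsm/kg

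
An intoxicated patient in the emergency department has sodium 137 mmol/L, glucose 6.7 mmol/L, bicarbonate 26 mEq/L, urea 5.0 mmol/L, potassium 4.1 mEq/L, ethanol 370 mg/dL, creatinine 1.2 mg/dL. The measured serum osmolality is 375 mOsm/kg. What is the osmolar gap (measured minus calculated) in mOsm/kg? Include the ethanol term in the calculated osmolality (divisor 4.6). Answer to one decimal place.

Calculated osmolality = 2·Na + glucose + urea + ethanol/4.6
= 2·137 + 6.7 + 5 + 370/4.6
= 274 + 6.70 + 5 + 80.43
= 366.13 mOsm/kg ≈ 366.1 mOsm/kg
Osmolar gap = measured − calculated = 375 − 366.1 = 8.9 mOsm/kg

8.9 mOsm/kg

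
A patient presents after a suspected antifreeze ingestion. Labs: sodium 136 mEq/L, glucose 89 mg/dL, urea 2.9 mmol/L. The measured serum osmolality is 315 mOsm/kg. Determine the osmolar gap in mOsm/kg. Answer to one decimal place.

Calculated osmolality = 2·Na + glucose/18 + urea
= 2·136 + 89/18 + 2.9
= 272 + 4.94 + 2.90
= 279.84 mOsm/kg ≈ 279.8 mOsm/kg
Osmolar gap = measured − calculated = 315 − 279.8 = 35.2 mOsm/kg

35.2 mOsm/kg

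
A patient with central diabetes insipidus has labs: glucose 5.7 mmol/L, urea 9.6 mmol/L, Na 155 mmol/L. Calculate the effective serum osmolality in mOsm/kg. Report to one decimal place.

Effective osmolality excludes urea (freely permeant across cell membranes):
2·Na + glucose
= 2·155 + 5.7
= 310 + 5.7
= 315.7 mOsm/kg

315.7 mOsm/kg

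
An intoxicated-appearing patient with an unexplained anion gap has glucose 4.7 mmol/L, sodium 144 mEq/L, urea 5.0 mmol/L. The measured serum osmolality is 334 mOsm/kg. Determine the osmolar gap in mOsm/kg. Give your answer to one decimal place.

Calculated osmolality = 2·Na + glucose + urea
= 2·144 + 4.7 + 5
= 288 + 4.70 + 5
= 297.7 mOsm/kg ≈ 297.7 mOsm/kg
Osmolar gap = measured − calculated = 334 − 297.7 = 36.3 mOsm/kg

36.3 mOsm/kg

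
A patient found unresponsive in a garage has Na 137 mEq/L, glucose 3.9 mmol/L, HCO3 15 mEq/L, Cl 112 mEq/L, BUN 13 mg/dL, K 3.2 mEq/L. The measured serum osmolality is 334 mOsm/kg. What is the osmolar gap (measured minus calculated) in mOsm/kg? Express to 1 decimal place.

Calculated osmolality = 2·Na + glucose + BUN/2.8
= 2·137 + 3.9 + 13/2.8
= 274 + 3.90 + 4.64
= 282.54 mOsm/kg ≈ 282.5 mOsm/kg
Osmolar gap = measured − calculated = 334 − 282.5 = 51.5 mOsm/kg

51.5 mOsm/kg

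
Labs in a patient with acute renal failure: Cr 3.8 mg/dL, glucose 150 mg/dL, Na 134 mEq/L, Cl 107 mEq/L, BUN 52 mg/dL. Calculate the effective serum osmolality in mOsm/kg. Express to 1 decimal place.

Effective osmolality excludes urea (freely permeant across cell membranes):
2·Na + glucose/18
= 2·134 + 150/18
= 268 + 8.33
= 276.33 mOsm/kg

276.3 mOsm/kg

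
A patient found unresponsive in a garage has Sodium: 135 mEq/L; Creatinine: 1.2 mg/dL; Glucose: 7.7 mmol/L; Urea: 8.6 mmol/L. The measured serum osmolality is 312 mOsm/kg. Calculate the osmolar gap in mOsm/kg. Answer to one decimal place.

Calculated osmolality = 2·Na + glucose + urea
= 2·135 + 7.7 + 8.6
= 270 + 7.70 + 8.60
= 286.3 mOsm/kg ≈ 286.3 mOsm/kg
Osmolar gap = measured − calculated = 312 − 286.3 = 25.7 mOsm/kg

25.7 mOsm/kg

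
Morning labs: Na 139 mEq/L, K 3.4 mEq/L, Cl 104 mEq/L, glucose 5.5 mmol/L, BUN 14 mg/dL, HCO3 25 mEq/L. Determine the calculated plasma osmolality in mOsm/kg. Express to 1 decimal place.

288.5 mOsm/kg

Calculated osmolality = 2·Na + glucose + BUN/2.8
= 2·139 + 5.5 + 14/2.8
= 278 + 5.50 + 5
= 288.5 mOsm/kg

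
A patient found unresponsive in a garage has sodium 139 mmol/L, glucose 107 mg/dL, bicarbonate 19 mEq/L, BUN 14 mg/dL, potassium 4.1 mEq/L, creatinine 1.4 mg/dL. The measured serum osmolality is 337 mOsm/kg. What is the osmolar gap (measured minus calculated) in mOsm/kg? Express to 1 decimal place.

Calculated osmolality = 2·Na + glucose/18 + BUN/2.8
= 2·139 + 107/18 + 14/2.8
= 278 + 5.94 + 5
= 288.94 mOsm/kg ≈ 288.9 mOsm/kg
Osmolar gap = measured − calculated = 337 − 288.9 = 48.1 mOsm/kg

48.1 mOsm/kg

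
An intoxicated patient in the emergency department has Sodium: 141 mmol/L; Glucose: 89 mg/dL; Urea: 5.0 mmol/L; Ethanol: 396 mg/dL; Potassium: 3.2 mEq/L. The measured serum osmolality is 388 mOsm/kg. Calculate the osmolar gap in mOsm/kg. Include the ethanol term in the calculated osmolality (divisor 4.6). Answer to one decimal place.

10.0 mOsm/kg

Calculated osmolality = 2·Na + glucose/18 + urea + ethanol/4.6
= 2·141 + 89/18 + 5 + 396/4.6
= 282 + 4.94 + 5 + 86.09
= 378.03 mOsm/kg ≈ 378.0 mOsm/kg
Osmolar gap = measured − calculated = 388 − 378.0 = 10.0 mOsm/kg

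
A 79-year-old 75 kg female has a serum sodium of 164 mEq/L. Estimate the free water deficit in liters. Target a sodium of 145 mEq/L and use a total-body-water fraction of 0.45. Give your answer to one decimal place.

4.4 L

TBW = 0.45 · 75 = 33.75 L
Free water deficit = TBW · (Na/145 − 1)
= 33.75 · (164/145 − 1)
= 33.75 · 0.131
= 4.42 L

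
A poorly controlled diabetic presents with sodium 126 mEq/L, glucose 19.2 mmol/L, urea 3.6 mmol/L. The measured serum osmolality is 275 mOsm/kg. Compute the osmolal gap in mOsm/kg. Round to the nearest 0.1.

Calculated osmolality = 2·Na + glucose + urea
= 2·126 + 19.2 + 3.6
= 252 + 19.20 + 3.60
= 274.8 mOsm/kg ≈ 274.8 mOsm/kg
Osmolar gap = measured − calculated = 275 − 274.8 = 0.2 mOsm/kg

0.2 mOsm/kg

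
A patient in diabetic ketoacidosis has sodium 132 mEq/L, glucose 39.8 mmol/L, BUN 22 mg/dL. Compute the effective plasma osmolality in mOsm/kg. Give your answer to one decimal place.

303.8 mOsm/kg

Effective osmolality excludes urea (freely permeant across cell membranes):
2·Na + glucose
= 2·132 + 39.8
= 264 + 39.8
= 303.8 mOsm/kg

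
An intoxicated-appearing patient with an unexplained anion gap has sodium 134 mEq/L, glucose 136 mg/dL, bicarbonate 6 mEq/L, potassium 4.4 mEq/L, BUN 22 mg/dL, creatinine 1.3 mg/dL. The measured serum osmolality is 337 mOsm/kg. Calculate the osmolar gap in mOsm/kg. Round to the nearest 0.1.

53.6 mOsm/kg

Calculated osmolality = 2·Na + glucose/18 + BUN/2.8
= 2·134 + 136/18 + 22/2.8
= 268 + 7.56 + 7.86
= 283.42 mOsm/kg ≈ 283.4 mOsm/kg
Osmolar gap = measured − calculated = 337 − 283.4 = 53.6 mOsm/kg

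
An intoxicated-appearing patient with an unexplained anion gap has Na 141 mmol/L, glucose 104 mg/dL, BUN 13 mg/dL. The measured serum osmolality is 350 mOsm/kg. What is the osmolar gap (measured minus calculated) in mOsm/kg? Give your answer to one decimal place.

Calculated osmolality = 2·Na + glucose/18 + BUN/2.8
= 2·141 + 104/18 + 13/2.8
= 282 + 5.78 + 4.64
= 292.42 mOsm/kg ≈ 292.4 mOsm/kg
Osmolar gap = measured − calculated = 350 − 292.4 = 57.6 mOsm/kg

57.6 mOsm/kg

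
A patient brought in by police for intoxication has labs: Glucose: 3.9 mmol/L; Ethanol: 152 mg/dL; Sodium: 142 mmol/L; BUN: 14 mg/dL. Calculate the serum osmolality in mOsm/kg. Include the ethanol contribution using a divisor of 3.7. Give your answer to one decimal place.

334.0 mOsm/kg

Calculated osmolality = 2·Na + glucose + BUN/2.8 + ethanol/3.7
= 2·142 + 3.9 + 14/2.8 + 152/3.7
= 284 + 3.90 + 5 + 41.08
= 333.98 mOsm/kg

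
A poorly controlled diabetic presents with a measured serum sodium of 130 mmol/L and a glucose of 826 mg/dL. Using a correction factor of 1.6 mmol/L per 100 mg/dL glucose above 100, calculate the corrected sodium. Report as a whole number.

142 mmol/L

Corrected Na = measured Na + 1.6 · (glucose − 100)/100
= 130 + 1.6 · (826 − 100)/100
= 130 + 11.6
= 141.6 mmol/L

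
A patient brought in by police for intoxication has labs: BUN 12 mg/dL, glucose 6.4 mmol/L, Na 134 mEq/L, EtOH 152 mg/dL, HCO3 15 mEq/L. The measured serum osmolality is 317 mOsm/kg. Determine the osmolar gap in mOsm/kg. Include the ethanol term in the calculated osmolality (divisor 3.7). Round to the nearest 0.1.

-2.8 mOsm/kg

Calculated osmolality = 2·Na + glucose + BUN/2.8 + ethanol/3.7
= 2·134 + 6.4 + 12/2.8 + 152/3.7
= 268 + 6.40 + 4.29 + 41.08
= 319.77 mOsm/kg ≈ 319.8 mOsm/kg
Osmolar gap = measured − calculated = 317 − 319.8 = -2.8 mOsm/kg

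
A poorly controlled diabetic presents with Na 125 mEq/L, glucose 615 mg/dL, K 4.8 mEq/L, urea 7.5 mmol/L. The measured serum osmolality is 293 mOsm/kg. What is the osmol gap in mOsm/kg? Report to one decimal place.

Calculated osmolality = 2·Na + glucose/18 + urea
= 2·125 + 615/18 + 7.5
= 250 + 34.17 + 7.50
= 291.67 mOsm/kg ≈ 291.7 mOsm/kg
Osmolar gap = measured − calculated = 293 − 291.7 = 1.3 mOsm/kg

1.3 mOsm/kg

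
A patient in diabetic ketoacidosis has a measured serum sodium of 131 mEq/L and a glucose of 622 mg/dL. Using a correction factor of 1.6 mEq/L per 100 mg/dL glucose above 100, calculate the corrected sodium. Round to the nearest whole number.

Corrected Na = measured Na + 1.6 · (glucose − 100)/100
= 131 + 1.6 · (622 − 100)/100
= 131 + 8.4
= 139.4 mEq/L

139 mEq/L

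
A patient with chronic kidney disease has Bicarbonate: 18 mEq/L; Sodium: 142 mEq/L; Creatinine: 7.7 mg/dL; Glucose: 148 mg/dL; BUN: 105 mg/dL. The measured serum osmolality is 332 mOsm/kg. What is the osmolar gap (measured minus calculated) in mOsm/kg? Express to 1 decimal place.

2.3 mOsm/kg

Calculated osmolality = 2·Na + glucose/18 + BUN/2.8
= 2·142 + 148/18 + 105/2.8
= 284 + 8.22 + 37.50
= 329.72 mOsm/kg ≈ 329.7 mOsm/kg
Osmolar gap = measured − calculated = 332 − 329.7 = 2.3 mOsm/kg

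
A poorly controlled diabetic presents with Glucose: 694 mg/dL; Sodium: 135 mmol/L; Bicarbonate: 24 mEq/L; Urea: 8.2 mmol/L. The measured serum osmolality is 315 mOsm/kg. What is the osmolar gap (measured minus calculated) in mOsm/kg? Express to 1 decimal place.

-1.8 mOsm/kg

Calculated osmolality = 2·Na + glucose/18 + urea
= 2·135 + 694/18 + 8.2
= 270 + 38.56 + 8.20
= 316.76 mOsm/kg ≈ 316.8 mOsm/kg
Osmolar gap = measured − calculated = 315 − 316.8 = -1.8 mOsm/kg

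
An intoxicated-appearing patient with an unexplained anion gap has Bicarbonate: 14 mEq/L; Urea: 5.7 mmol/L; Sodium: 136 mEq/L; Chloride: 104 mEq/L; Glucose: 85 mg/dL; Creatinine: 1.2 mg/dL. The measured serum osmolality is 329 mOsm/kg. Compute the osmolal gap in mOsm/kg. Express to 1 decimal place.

Calculated osmolality = 2·Na + glucose/18 + urea
= 2·136 + 85/18 + 5.7
= 272 + 4.72 + 5.70
= 282.42 mOsm/kg ≈ 282.4 mOsm/kg
Osmolar gap = measured − calculated = 329 − 282.4 = 46.6 mOsm/kg

46.6 mOsm/kg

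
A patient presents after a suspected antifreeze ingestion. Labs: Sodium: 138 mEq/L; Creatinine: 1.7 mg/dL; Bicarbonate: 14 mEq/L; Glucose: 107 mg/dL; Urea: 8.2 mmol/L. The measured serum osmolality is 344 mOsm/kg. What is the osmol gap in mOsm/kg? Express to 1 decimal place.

53.9 mOsm/kg

Calculated osmolality = 2·Na + glucose/18 + urea
= 2·138 + 107/18 + 8.2
= 276 + 5.94 + 8.20
= 290.14 mOsm/kg ≈ 290.1 mOsm/kg
Osmolar gap = measured − calculated = 344 − 290.1 = 53.9 mOsm/kg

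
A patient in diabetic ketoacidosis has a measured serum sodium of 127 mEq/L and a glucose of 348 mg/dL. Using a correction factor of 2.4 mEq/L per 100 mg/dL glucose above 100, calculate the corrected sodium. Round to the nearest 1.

133 mEq/L

Corrected Na = measured Na + 2.4 · (glucose − 100)/100
= 127 + 2.4 · (348 − 100)/100
= 127 + 6
= 133 mEq/L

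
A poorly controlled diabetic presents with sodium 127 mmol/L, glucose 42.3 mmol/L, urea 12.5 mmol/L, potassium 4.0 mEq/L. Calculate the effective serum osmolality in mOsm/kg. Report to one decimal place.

296.3 mOsm/kg

Effective osmolality excludes urea (freely permeant across cell membranes):
2·Na + glucose
= 2·127 + 42.3
= 254 + 42.3
= 296.3 mOsm/kg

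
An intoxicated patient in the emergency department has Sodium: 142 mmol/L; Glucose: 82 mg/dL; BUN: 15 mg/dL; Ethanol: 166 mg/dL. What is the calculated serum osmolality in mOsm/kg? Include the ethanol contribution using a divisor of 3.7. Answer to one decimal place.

Calculated osmolality = 2·Na + glucose/18 + BUN/2.8 + ethanol/3.7
= 2·142 + 82/18 + 15/2.8 + 166/3.7
= 284 + 4.56 + 5.36 + 44.86
= 338.78 mOsm/kg

338.8 mOsm/kg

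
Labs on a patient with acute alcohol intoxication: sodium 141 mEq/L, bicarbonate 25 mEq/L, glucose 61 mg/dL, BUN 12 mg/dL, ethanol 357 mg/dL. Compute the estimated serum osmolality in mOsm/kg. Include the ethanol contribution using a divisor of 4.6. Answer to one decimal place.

Calculated osmolality = 2·Na + glucose/18 + BUN/2.8 + ethanol/4.6
= 2·141 + 61/18 + 12/2.8 + 357/4.6
= 282 + 3.39 + 4.29 + 77.61
= 367.29 mOsm/kg

367.3 mOsm/kg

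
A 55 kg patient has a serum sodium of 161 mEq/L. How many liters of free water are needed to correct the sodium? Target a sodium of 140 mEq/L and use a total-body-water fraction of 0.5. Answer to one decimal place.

TBW = 0.5 · 55 = 27.5 L
Free water deficit = TBW · (Na/140 − 1)
= 27.5 · (161/140 − 1)
= 27.5 · 0.15
= 4.12 L

4.1 L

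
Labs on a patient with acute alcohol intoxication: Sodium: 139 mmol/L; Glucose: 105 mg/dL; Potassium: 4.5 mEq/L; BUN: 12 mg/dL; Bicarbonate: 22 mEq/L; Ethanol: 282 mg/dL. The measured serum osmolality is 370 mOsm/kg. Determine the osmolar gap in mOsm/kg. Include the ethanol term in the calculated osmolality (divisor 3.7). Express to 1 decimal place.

Calculated osmolality = 2·Na + glucose/18 + BUN/2.8 + ethanol/3.7
= 2·139 + 105/18 + 12/2.8 + 282/3.7
= 278 + 5.83 + 4.29 + 76.22
= 364.34 mOsm/kg ≈ 364.3 mOsm/kg
Osmolar gap = measured − calculated = 370 − 364.3 = 5.7 mOsm/kg

5.7 mOsm/kg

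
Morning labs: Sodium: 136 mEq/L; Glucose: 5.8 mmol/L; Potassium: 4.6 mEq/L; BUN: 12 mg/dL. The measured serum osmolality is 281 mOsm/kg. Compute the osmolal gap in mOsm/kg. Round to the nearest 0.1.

Calculated osmolality = 2·Na + glucose + BUN/2.8
= 2·136 + 5.8 + 12/2.8
= 272 + 5.80 + 4.29
= 282.09 mOsm/kg ≈ 282.1 mOsm/kg
Osmolar gap = measured − calculated = 281 − 282.1 = -1.1 mOsm/kg

-1.1 mOsm/kg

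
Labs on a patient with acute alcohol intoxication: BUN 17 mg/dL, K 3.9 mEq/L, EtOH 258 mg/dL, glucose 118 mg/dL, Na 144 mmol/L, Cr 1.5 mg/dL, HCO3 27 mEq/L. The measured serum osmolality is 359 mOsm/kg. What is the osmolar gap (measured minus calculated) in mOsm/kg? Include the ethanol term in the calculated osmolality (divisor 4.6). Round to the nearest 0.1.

Calculated osmolality = 2·Na + glucose/18 + BUN/2.8 + ethanol/4.6
= 2·144 + 118/18 + 17/2.8 + 258/4.6
= 288 + 6.56 + 6.07 + 56.09
= 356.72 mOsm/kg ≈ 356.7 mOsm/kg
Osmolar gap = measured − calculated = 359 − 356.7 = 2.3 mOsm/kg

2.3 mOsm/kg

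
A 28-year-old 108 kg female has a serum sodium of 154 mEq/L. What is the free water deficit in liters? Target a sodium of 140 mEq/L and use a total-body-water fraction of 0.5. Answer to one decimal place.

TBW = 0.5 · 108 = 54 L
Free water deficit = TBW · (Na/140 − 1)
= 54 · (154/140 − 1)
= 54 · 0.1
= 5.4 L

5.4 L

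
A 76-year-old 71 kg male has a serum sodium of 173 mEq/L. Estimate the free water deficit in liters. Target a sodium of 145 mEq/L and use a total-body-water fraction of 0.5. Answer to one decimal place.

TBW = 0.5 · 71 = 35.5 L
Free water deficit = TBW · (Na/145 − 1)
= 35.5 · (173/145 − 1)
= 35.5 · 0.1931
= 6.86 L

6.9 L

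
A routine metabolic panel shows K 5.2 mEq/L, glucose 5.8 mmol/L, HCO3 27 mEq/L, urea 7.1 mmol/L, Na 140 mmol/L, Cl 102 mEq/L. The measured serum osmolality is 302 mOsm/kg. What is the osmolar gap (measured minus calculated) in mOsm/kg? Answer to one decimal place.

9.1 mOsm/kg

Calculated osmolality = 2·Na + glucose + urea
= 2·140 + 5.8 + 7.1
= 280 + 5.80 + 7.10
= 292.9 mOsm/kg ≈ 292.9 mOsm/kg
Osmolar gap = measured − calculated = 302 − 292.9 = 9.1 mOsm/kg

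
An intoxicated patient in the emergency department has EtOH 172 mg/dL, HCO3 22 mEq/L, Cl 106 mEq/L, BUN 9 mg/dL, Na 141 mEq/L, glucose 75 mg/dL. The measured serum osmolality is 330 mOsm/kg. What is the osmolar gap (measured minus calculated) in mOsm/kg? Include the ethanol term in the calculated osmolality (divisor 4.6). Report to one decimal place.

3.2 mOsm/kg

Calculated osmolality = 2·Na + glucose/18 + BUN/2.8 + ethanol/4.6
= 2·141 + 75/18 + 9/2.8 + 172/4.6
= 282 + 4.17 + 3.21 + 37.39
= 326.77 mOsm/kg ≈ 326.8 mOsm/kg
Osmolar gap = measured − calculated = 330 − 326.8 = 3.2 mOsm/kg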